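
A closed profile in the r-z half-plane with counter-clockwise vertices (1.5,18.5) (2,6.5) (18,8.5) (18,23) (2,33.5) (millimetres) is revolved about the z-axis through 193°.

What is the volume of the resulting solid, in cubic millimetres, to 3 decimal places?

Profile (r,z), 5 vertices: (1.5,18.5) (2,6.5) (18,8.5) (18,23) (2,33.5)
edge 0: (1.5,18.5)→(2,6.5)  cross = 1.5·6.5 − 2·18.5 = -27.2500; (r_i+r_j)·cross = 3.5·-27.2500 = -95.3750
edge 1: (2,6.5)→(18,8.5)  cross = 2·8.5 − 18·6.5 = -100.0000; (r_i+r_j)·cross = 20·-100.0000 = -2000.0000
edge 2: (18,8.5)→(18,23)  cross = 18·23 − 18·8.5 = 261.0000; (r_i+r_j)·cross = 36·261.0000 = 9396.0000
edge 3: (18,23)→(2,33.5)  cross = 18·33.5 − 2·23 = 557.0000; (r_i+r_j)·cross = 20·557.0000 = 11140.0000
edge 4: (2,33.5)→(1.5,18.5)  cross = 2·18.5 − 1.5·33.5 = -13.2500; (r_i+r_j)·cross = 3.5·-13.2500 = -46.3750
Σcross = 677.5000 → A = |Σcross|/2 = 338.7500 mm²
Σ(r_i+r_j)·cross = 18394.2500 → first moment M = |Σ|/6 = 3065.7083
R_c = M/A = 3065.7083/338.7500 = 9.0501 mm
θ = 193° = 3.368485 rad
V = θ·R_c·A = 3.368485·9.0501·338.7500 = 10326.794 mm³

Volume = 10326.794 mm³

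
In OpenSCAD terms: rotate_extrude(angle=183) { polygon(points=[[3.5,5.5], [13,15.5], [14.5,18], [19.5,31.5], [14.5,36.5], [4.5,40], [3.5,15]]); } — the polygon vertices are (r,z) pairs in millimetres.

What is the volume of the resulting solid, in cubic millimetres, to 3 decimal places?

Volume = 10285.459 mm³

Profile (r,z), 7 vertices: (3.5,5.5) (13,15.5) (14.5,18) (19.5,31.5) (14.5,36.5) (4.5,40) (3.5,15)
edge 0: (3.5,5.5)→(13,15.5)  cross = 3.5·15.5 − 13·5.5 = -17.2500; (r_i+r_j)·cross = 16.5·-17.2500 = -284.6250
edge 1: (13,15.5)→(14.5,18)  cross = 13·18 − 14.5·15.5 = 9.2500; (r_i+r_j)·cross = 27.5·9.2500 = 254.3750
edge 2: (14.5,18)→(19.5,31.5)  cross = 14.5·31.5 − 19.5·18 = 105.7500; (r_i+r_j)·cross = 34·105.7500 = 3595.5000
edge 3: (19.5,31.5)→(14.5,36.5)  cross = 19.5·36.5 − 14.5·31.5 = 255.0000; (r_i+r_j)·cross = 34·255.0000 = 8670.0000
edge 4: (14.5,36.5)→(4.5,40)  cross = 14.5·40 − 4.5·36.5 = 415.7500; (r_i+r_j)·cross = 19·415.7500 = 7899.2500
edge 5: (4.5,40)→(3.5,15)  cross = 4.5·15 − 3.5·40 = -72.5000; (r_i+r_j)·cross = 8·-72.5000 = -580.0000
edge 6: (3.5,15)→(3.5,5.5)  cross = 3.5·5.5 − 3.5·15 = -33.2500; (r_i+r_j)·cross = 7·-33.2500 = -232.7500
Σcross = 662.7500 → A = |Σcross|/2 = 331.3750 mm²
Σ(r_i+r_j)·cross = 19321.7500 → first moment M = |Σ|/6 = 3220.2917
R_c = M/A = 3220.2917/331.3750 = 9.7180 mm
θ = 183° = 3.193953 rad
V = θ·R_c·A = 3.193953·9.7180·331.3750 = 10285.459 mm³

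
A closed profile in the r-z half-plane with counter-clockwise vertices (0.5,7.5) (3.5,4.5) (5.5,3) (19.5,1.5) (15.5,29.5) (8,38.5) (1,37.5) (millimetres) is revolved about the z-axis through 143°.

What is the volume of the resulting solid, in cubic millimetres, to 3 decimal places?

Volume = 11919.104 mm³

Profile (r,z), 7 vertices: (0.5,7.5) (3.5,4.5) (5.5,3) (19.5,1.5) (15.5,29.5) (8,38.5) (1,37.5)
edge 0: (0.5,7.5)→(3.5,4.5)  cross = 0.5·4.5 − 3.5·7.5 = -24.0000; (r_i+r_j)·cross = 4·-24.0000 = -96.0000
edge 1: (3.5,4.5)→(5.5,3)  cross = 3.5·3 − 5.5·4.5 = -14.2500; (r_i+r_j)·cross = 9·-14.2500 = -128.2500
edge 2: (5.5,3)→(19.5,1.5)  cross = 5.5·1.5 − 19.5·3 = -50.2500; (r_i+r_j)·cross = 25·-50.2500 = -1256.2500
edge 3: (19.5,1.5)→(15.5,29.5)  cross = 19.5·29.5 − 15.5·1.5 = 552.0000; (r_i+r_j)·cross = 35·552.0000 = 19320.0000
edge 4: (15.5,29.5)→(8,38.5)  cross = 15.5·38.5 − 8·29.5 = 360.7500; (r_i+r_j)·cross = 23.5·360.7500 = 8477.6250
edge 5: (8,38.5)→(1,37.5)  cross = 8·37.5 − 1·38.5 = 261.5000; (r_i+r_j)·cross = 9·261.5000 = 2353.5000
edge 6: (1,37.5)→(0.5,7.5)  cross = 1·7.5 − 0.5·37.5 = -11.2500; (r_i+r_j)·cross = 1.5·-11.2500 = -16.8750
Σcross = 1074.5000 → A = |Σcross|/2 = 537.2500 mm²
Σ(r_i+r_j)·cross = 28653.7500 → first moment M = |Σ|/6 = 4775.6250
R_c = M/A = 4775.6250/537.2500 = 8.8890 mm
θ = 143° = 2.495821 rad
V = θ·R_c·A = 2.495821·8.8890·537.2500 = 11919.104 mm³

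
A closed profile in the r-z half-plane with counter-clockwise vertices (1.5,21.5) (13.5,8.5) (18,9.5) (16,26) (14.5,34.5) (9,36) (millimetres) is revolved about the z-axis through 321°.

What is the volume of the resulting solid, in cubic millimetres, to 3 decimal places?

Volume = 16410.093 mm³

Profile (r,z), 6 vertices: (1.5,21.5) (13.5,8.5) (18,9.5) (16,26) (14.5,34.5) (9,36)
edge 0: (1.5,21.5)→(13.5,8.5)  cross = 1.5·8.5 − 13.5·21.5 = -277.5000; (r_i+r_j)·cross = 15·-277.5000 = -4162.5000
edge 1: (13.5,8.5)→(18,9.5)  cross = 13.5·9.5 − 18·8.5 = -24.7500; (r_i+r_j)·cross = 31.5·-24.7500 = -779.6250
edge 2: (18,9.5)→(16,26)  cross = 18·26 − 16·9.5 = 316.0000; (r_i+r_j)·cross = 34·316.0000 = 10744.0000
edge 3: (16,26)→(14.5,34.5)  cross = 16·34.5 − 14.5·26 = 175.0000; (r_i+r_j)·cross = 30.5·175.0000 = 5337.5000
edge 4: (14.5,34.5)→(9,36)  cross = 14.5·36 − 9·34.5 = 211.5000; (r_i+r_j)·cross = 23.5·211.5000 = 4970.2500
edge 5: (9,36)→(1.5,21.5)  cross = 9·21.5 − 1.5·36 = 139.5000; (r_i+r_j)·cross = 10.5·139.5000 = 1464.7500
Σcross = 539.7500 → A = |Σcross|/2 = 269.8750 mm²
Σ(r_i+r_j)·cross = 17574.3750 → first moment M = |Σ|/6 = 2929.0625
R_c = M/A = 2929.0625/269.8750 = 10.8534 mm
θ = 321° = 5.602507 rad
V = θ·R_c·A = 5.602507·10.8534·269.8750 = 16410.093 mm³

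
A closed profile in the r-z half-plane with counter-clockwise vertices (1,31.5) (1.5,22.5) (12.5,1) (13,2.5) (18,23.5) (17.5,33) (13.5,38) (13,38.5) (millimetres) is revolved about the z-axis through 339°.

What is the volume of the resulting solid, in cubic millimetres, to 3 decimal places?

Volume = 23401.401 mm³

Profile (r,z), 8 vertices: (1,31.5) (1.5,22.5) (12.5,1) (13,2.5) (18,23.5) (17.5,33) (13.5,38) (13,38.5)
edge 0: (1,31.5)→(1.5,22.5)  cross = 1·22.5 − 1.5·31.5 = -24.7500; (r_i+r_j)·cross = 2.5·-24.7500 = -61.8750
edge 1: (1.5,22.5)→(12.5,1)  cross = 1.5·1 − 12.5·22.5 = -279.7500; (r_i+r_j)·cross = 14·-279.7500 = -3916.5000
edge 2: (12.5,1)→(13,2.5)  cross = 12.5·2.5 − 13·1 = 18.2500; (r_i+r_j)·cross = 25.5·18.2500 = 465.3750
edge 3: (13,2.5)→(18,23.5)  cross = 13·23.5 − 18·2.5 = 260.5000; (r_i+r_j)·cross = 31·260.5000 = 8075.5000
edge 4: (18,23.5)→(17.5,33)  cross = 18·33 − 17.5·23.5 = 182.7500; (r_i+r_j)·cross = 35.5·182.7500 = 6487.6250
edge 5: (17.5,33)→(13.5,38)  cross = 17.5·38 − 13.5·33 = 219.5000; (r_i+r_j)·cross = 31·219.5000 = 6804.5000
edge 6: (13.5,38)→(13,38.5)  cross = 13.5·38.5 − 13·38 = 25.7500; (r_i+r_j)·cross = 26.5·25.7500 = 682.3750
edge 7: (13,38.5)→(1,31.5)  cross = 13·31.5 − 1·38.5 = 371.0000; (r_i+r_j)·cross = 14·371.0000 = 5194.0000
Σcross = 773.2500 → A = |Σcross|/2 = 386.6250 mm²
Σ(r_i+r_j)·cross = 23731.0000 → first moment M = |Σ|/6 = 3955.1667
R_c = M/A = 3955.1667/386.6250 = 10.2300 mm
θ = 339° = 5.916666 rad
V = θ·R_c·A = 5.916666·10.2300·386.6250 = 23401.401 mm³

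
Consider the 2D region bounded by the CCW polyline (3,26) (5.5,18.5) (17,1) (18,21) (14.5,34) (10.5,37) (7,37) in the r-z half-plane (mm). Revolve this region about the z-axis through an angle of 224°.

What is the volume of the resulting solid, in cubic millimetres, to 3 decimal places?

Profile (r,z), 7 vertices: (3,26) (5.5,18.5) (17,1) (18,21) (14.5,34) (10.5,37) (7,37)
edge 0: (3,26)→(5.5,18.5)  cross = 3·18.5 − 5.5·26 = -87.5000; (r_i+r_j)·cross = 8.5·-87.5000 = -743.7500
edge 1: (5.5,18.5)→(17,1)  cross = 5.5·1 − 17·18.5 = -309.0000; (r_i+r_j)·cross = 22.5·-309.0000 = -6952.5000
edge 2: (17,1)→(18,21)  cross = 17·21 − 18·1 = 339.0000; (r_i+r_j)·cross = 35·339.0000 = 11865.0000
edge 3: (18,21)→(14.5,34)  cross = 18·34 − 14.5·21 = 307.5000; (r_i+r_j)·cross = 32.5·307.5000 = 9993.7500
edge 4: (14.5,34)→(10.5,37)  cross = 14.5·37 − 10.5·34 = 179.5000; (r_i+r_j)·cross = 25·179.5000 = 4487.5000
edge 5: (10.5,37)→(7,37)  cross = 10.5·37 − 7·37 = 129.5000; (r_i+r_j)·cross = 17.5·129.5000 = 2266.2500
edge 6: (7,37)→(3,26)  cross = 7·26 − 3·37 = 71.0000; (r_i+r_j)·cross = 10·71.0000 = 710.0000
Σcross = 630.0000 → A = |Σcross|/2 = 315.0000 mm²
Σ(r_i+r_j)·cross = 21626.2500 → first moment M = |Σ|/6 = 3604.3750
R_c = M/A = 3604.3750/315.0000 = 11.4425 mm
θ = 224° = 3.909538 rad
V = θ·R_c·A = 3.909538·11.4425·315.0000 = 14091.439 mm³

Volume = 14091.439 mm³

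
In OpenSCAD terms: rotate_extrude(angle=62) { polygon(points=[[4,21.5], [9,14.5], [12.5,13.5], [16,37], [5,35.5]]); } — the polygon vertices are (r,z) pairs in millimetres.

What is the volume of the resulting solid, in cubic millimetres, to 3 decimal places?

Profile (r,z), 5 vertices: (4,21.5) (9,14.5) (12.5,13.5) (16,37) (5,35.5)
edge 0: (4,21.5)→(9,14.5)  cross = 4·14.5 − 9·21.5 = -135.5000; (r_i+r_j)·cross = 13·-135.5000 = -1761.5000
edge 1: (9,14.5)→(12.5,13.5)  cross = 9·13.5 − 12.5·14.5 = -59.7500; (r_i+r_j)·cross = 21.5·-59.7500 = -1284.6250
edge 2: (12.5,13.5)→(16,37)  cross = 12.5·37 − 16·13.5 = 246.5000; (r_i+r_j)·cross = 28.5·246.5000 = 7025.2500
edge 3: (16,37)→(5,35.5)  cross = 16·35.5 − 5·37 = 383.0000; (r_i+r_j)·cross = 21·383.0000 = 8043.0000
edge 4: (5,35.5)→(4,21.5)  cross = 5·21.5 − 4·35.5 = -34.5000; (r_i+r_j)·cross = 9·-34.5000 = -310.5000
Σcross = 399.7500 → A = |Σcross|/2 = 199.8750 mm²
Σ(r_i+r_j)·cross = 11711.6250 → first moment M = |Σ|/6 = 1951.9375
R_c = M/A = 1951.9375/199.8750 = 9.7658 mm
θ = 62° = 1.082104 rad
V = θ·R_c·A = 1.082104·9.7658·199.8750 = 2112.200 mm³

Volume = 2112.200 mm³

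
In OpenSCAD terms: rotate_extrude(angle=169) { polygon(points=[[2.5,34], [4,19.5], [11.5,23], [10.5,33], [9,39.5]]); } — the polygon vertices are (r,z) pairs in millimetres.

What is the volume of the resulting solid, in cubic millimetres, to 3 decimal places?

Profile (r,z), 5 vertices: (2.5,34) (4,19.5) (11.5,23) (10.5,33) (9,39.5)
edge 0: (2.5,34)→(4,19.5)  cross = 2.5·19.5 − 4·34 = -87.2500; (r_i+r_j)·cross = 6.5·-87.2500 = -567.1250
edge 1: (4,19.5)→(11.5,23)  cross = 4·23 − 11.5·19.5 = -132.2500; (r_i+r_j)·cross = 15.5·-132.2500 = -2049.8750
edge 2: (11.5,23)→(10.5,33)  cross = 11.5·33 − 10.5·23 = 138.0000; (r_i+r_j)·cross = 22·138.0000 = 3036.0000
edge 3: (10.5,33)→(9,39.5)  cross = 10.5·39.5 − 9·33 = 117.7500; (r_i+r_j)·cross = 19.5·117.7500 = 2296.1250
edge 4: (9,39.5)→(2.5,34)  cross = 9·34 − 2.5·39.5 = 207.2500; (r_i+r_j)·cross = 11.5·207.2500 = 2383.3750
Σcross = 243.5000 → A = |Σcross|/2 = 121.7500 mm²
Σ(r_i+r_j)·cross = 5098.5000 → first moment M = |Σ|/6 = 849.7500
R_c = M/A = 849.7500/121.7500 = 6.9795 mm
θ = 169° = 2.949606 rad
V = θ·R_c·A = 2.949606·6.9795·121.7500 = 2506.428 mm³

Volume = 2506.428 mm³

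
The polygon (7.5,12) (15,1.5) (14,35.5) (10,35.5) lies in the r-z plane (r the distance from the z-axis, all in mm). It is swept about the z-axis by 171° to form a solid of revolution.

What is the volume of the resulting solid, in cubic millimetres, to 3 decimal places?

Volume = 5911.947 mm³

Profile (r,z), 4 vertices: (7.5,12) (15,1.5) (14,35.5) (10,35.5)
edge 0: (7.5,12)→(15,1.5)  cross = 7.5·1.5 − 15·12 = -168.7500; (r_i+r_j)·cross = 22.5·-168.7500 = -3796.8750
edge 1: (15,1.5)→(14,35.5)  cross = 15·35.5 − 14·1.5 = 511.5000; (r_i+r_j)·cross = 29·511.5000 = 14833.5000
edge 2: (14,35.5)→(10,35.5)  cross = 14·35.5 − 10·35.5 = 142.0000; (r_i+r_j)·cross = 24·142.0000 = 3408.0000
edge 3: (10,35.5)→(7.5,12)  cross = 10·12 − 7.5·35.5 = -146.2500; (r_i+r_j)·cross = 17.5·-146.2500 = -2559.3750
Σcross = 338.5000 → A = |Σcross|/2 = 169.2500 mm²
Σ(r_i+r_j)·cross = 11885.2500 → first moment M = |Σ|/6 = 1980.8750
R_c = M/A = 1980.8750/169.2500 = 11.7038 mm
θ = 171° = 2.984513 rad
V = θ·R_c·A = 2.984513·11.7038·169.2500 = 5911.947 mm³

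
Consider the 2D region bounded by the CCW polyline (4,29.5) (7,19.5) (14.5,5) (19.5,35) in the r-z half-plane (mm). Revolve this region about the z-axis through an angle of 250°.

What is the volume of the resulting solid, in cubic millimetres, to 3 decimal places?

Profile (r,z), 4 vertices: (4,29.5) (7,19.5) (14.5,5) (19.5,35)
edge 0: (4,29.5)→(7,19.5)  cross = 4·19.5 − 7·29.5 = -128.5000; (r_i+r_j)·cross = 11·-128.5000 = -1413.5000
edge 1: (7,19.5)→(14.5,5)  cross = 7·5 − 14.5·19.5 = -247.7500; (r_i+r_j)·cross = 21.5·-247.7500 = -5326.6250
edge 2: (14.5,5)→(19.5,35)  cross = 14.5·35 − 19.5·5 = 410.0000; (r_i+r_j)·cross = 34·410.0000 = 13940.0000
edge 3: (19.5,35)→(4,29.5)  cross = 19.5·29.5 − 4·35 = 435.2500; (r_i+r_j)·cross = 23.5·435.2500 = 10228.3750
Σcross = 469.0000 → A = |Σcross|/2 = 234.5000 mm²
Σ(r_i+r_j)·cross = 17428.2500 → first moment M = |Σ|/6 = 2904.7083
R_c = M/A = 2904.7083/234.5000 = 12.3868 mm
θ = 250° = 4.363323 rad
V = θ·R_c·A = 4.363323·12.3868·234.5000 = 12674.181 mm³

Volume = 12674.181 mm³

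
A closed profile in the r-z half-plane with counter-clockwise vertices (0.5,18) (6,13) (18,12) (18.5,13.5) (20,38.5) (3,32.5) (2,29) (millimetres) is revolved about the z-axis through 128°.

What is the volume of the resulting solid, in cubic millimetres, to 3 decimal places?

Volume = 9570.036 mm³

Profile (r,z), 7 vertices: (0.5,18) (6,13) (18,12) (18.5,13.5) (20,38.5) (3,32.5) (2,29)
edge 0: (0.5,18)→(6,13)  cross = 0.5·13 − 6·18 = -101.5000; (r_i+r_j)·cross = 6.5·-101.5000 = -659.7500
edge 1: (6,13)→(18,12)  cross = 6·12 − 18·13 = -162.0000; (r_i+r_j)·cross = 24·-162.0000 = -3888.0000
edge 2: (18,12)→(18.5,13.5)  cross = 18·13.5 − 18.5·12 = 21.0000; (r_i+r_j)·cross = 36.5·21.0000 = 766.5000
edge 3: (18.5,13.5)→(20,38.5)  cross = 18.5·38.5 − 20·13.5 = 442.2500; (r_i+r_j)·cross = 38.5·442.2500 = 17026.6250
edge 4: (20,38.5)→(3,32.5)  cross = 20·32.5 − 3·38.5 = 534.5000; (r_i+r_j)·cross = 23·534.5000 = 12293.5000
edge 5: (3,32.5)→(2,29)  cross = 3·29 − 2·32.5 = 22.0000; (r_i+r_j)·cross = 5·22.0000 = 110.0000
edge 6: (2,29)→(0.5,18)  cross = 2·18 − 0.5·29 = 21.5000; (r_i+r_j)·cross = 2.5·21.5000 = 53.7500
Σcross = 777.7500 → A = |Σcross|/2 = 388.8750 mm²
Σ(r_i+r_j)·cross = 25702.6250 → first moment M = |Σ|/6 = 4283.7708
R_c = M/A = 4283.7708/388.8750 = 11.0158 mm
θ = 128° = 2.234021 rad
V = θ·R_c·A = 2.234021·11.0158·388.8750 = 9570.036 mm³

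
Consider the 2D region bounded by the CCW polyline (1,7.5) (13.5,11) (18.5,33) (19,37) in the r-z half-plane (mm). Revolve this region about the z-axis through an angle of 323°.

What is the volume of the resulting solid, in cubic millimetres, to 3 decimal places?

Volume = 10054.914 mm³

Profile (r,z), 4 vertices: (1,7.5) (13.5,11) (18.5,33) (19,37)
edge 0: (1,7.5)→(13.5,11)  cross = 1·11 − 13.5·7.5 = -90.2500; (r_i+r_j)·cross = 14.5·-90.2500 = -1308.6250
edge 1: (13.5,11)→(18.5,33)  cross = 13.5·33 − 18.5·11 = 242.0000; (r_i+r_j)·cross = 32·242.0000 = 7744.0000
edge 2: (18.5,33)→(19,37)  cross = 18.5·37 − 19·33 = 57.5000; (r_i+r_j)·cross = 37.5·57.5000 = 2156.2500
edge 3: (19,37)→(1,7.5)  cross = 19·7.5 − 1·37 = 105.5000; (r_i+r_j)·cross = 20·105.5000 = 2110.0000
Σcross = 314.7500 → A = |Σcross|/2 = 157.3750 mm²
Σ(r_i+r_j)·cross = 10701.6250 → first moment M = |Σ|/6 = 1783.6042
R_c = M/A = 1783.6042/157.3750 = 11.3335 mm
θ = 323° = 5.637413 rad
V = θ·R_c·A = 5.637413·11.3335·157.3750 = 10054.914 mm³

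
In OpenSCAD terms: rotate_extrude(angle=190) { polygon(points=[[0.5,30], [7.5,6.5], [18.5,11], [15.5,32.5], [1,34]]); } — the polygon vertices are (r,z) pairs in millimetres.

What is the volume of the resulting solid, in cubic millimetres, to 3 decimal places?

Volume = 11091.749 mm³

Profile (r,z), 5 vertices: (0.5,30) (7.5,6.5) (18.5,11) (15.5,32.5) (1,34)
edge 0: (0.5,30)→(7.5,6.5)  cross = 0.5·6.5 − 7.5·30 = -221.7500; (r_i+r_j)·cross = 8·-221.7500 = -1774.0000
edge 1: (7.5,6.5)→(18.5,11)  cross = 7.5·11 − 18.5·6.5 = -37.7500; (r_i+r_j)·cross = 26·-37.7500 = -981.5000
edge 2: (18.5,11)→(15.5,32.5)  cross = 18.5·32.5 − 15.5·11 = 430.7500; (r_i+r_j)·cross = 34·430.7500 = 14645.5000
edge 3: (15.5,32.5)→(1,34)  cross = 15.5·34 − 1·32.5 = 494.5000; (r_i+r_j)·cross = 16.5·494.5000 = 8159.2500
edge 4: (1,34)→(0.5,30)  cross = 1·30 − 0.5·34 = 13.0000; (r_i+r_j)·cross = 1.5·13.0000 = 19.5000
Σcross = 678.7500 → A = |Σcross|/2 = 339.3750 mm²
Σ(r_i+r_j)·cross = 20068.7500 → first moment M = |Σ|/6 = 3344.7917
R_c = M/A = 3344.7917/339.3750 = 9.8557 mm
θ = 190° = 3.316126 rad
V = θ·R_c·A = 3.316126·9.8557·339.3750 = 11091.749 mm³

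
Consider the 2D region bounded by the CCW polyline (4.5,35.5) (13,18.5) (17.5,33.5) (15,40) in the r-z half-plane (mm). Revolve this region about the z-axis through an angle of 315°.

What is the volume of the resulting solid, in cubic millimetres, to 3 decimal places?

Profile (r,z), 4 vertices: (4.5,35.5) (13,18.5) (17.5,33.5) (15,40)
edge 0: (4.5,35.5)→(13,18.5)  cross = 4.5·18.5 − 13·35.5 = -378.2500; (r_i+r_j)·cross = 17.5·-378.2500 = -6619.3750
edge 1: (13,18.5)→(17.5,33.5)  cross = 13·33.5 − 17.5·18.5 = 111.7500; (r_i+r_j)·cross = 30.5·111.7500 = 3408.3750
edge 2: (17.5,33.5)→(15,40)  cross = 17.5·40 − 15·33.5 = 197.5000; (r_i+r_j)·cross = 32.5·197.5000 = 6418.7500
edge 3: (15,40)→(4.5,35.5)  cross = 15·35.5 − 4.5·40 = 352.5000; (r_i+r_j)·cross = 19.5·352.5000 = 6873.7500
Σcross = 283.5000 → A = |Σcross|/2 = 141.7500 mm²
Σ(r_i+r_j)·cross = 10081.5000 → first moment M = |Σ|/6 = 1680.2500
R_c = M/A = 1680.2500/141.7500 = 11.8536 mm
θ = 315° = 5.497787 rad
V = θ·R_c·A = 5.497787·11.8536·141.7500 = 9237.657 mm³

Volume = 9237.657 mm³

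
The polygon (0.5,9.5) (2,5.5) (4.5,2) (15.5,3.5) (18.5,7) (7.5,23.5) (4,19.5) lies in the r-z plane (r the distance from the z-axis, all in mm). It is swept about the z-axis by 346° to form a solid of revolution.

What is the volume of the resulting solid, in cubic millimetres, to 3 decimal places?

Volume = 11749.065 mm³

Profile (r,z), 7 vertices: (0.5,9.5) (2,5.5) (4.5,2) (15.5,3.5) (18.5,7) (7.5,23.5) (4,19.5)
edge 0: (0.5,9.5)→(2,5.5)  cross = 0.5·5.5 − 2·9.5 = -16.2500; (r_i+r_j)·cross = 2.5·-16.2500 = -40.6250
edge 1: (2,5.5)→(4.5,2)  cross = 2·2 − 4.5·5.5 = -20.7500; (r_i+r_j)·cross = 6.5·-20.7500 = -134.8750
edge 2: (4.5,2)→(15.5,3.5)  cross = 4.5·3.5 − 15.5·2 = -15.2500; (r_i+r_j)·cross = 20·-15.2500 = -305.0000
edge 3: (15.5,3.5)→(18.5,7)  cross = 15.5·7 − 18.5·3.5 = 43.7500; (r_i+r_j)·cross = 34·43.7500 = 1487.5000
edge 4: (18.5,7)→(7.5,23.5)  cross = 18.5·23.5 − 7.5·7 = 382.2500; (r_i+r_j)·cross = 26·382.2500 = 9938.5000
edge 5: (7.5,23.5)→(4,19.5)  cross = 7.5·19.5 − 4·23.5 = 52.2500; (r_i+r_j)·cross = 11.5·52.2500 = 600.8750
edge 6: (4,19.5)→(0.5,9.5)  cross = 4·9.5 − 0.5·19.5 = 28.2500; (r_i+r_j)·cross = 4.5·28.2500 = 127.1250
Σcross = 454.2500 → A = |Σcross|/2 = 227.1250 mm²
Σ(r_i+r_j)·cross = 11673.5000 → first moment M = |Σ|/6 = 1945.5833
R_c = M/A = 1945.5833/227.1250 = 8.5661 mm
θ = 346° = 6.038839 rad
V = θ·R_c·A = 6.038839·8.5661·227.1250 = 11749.065 mm³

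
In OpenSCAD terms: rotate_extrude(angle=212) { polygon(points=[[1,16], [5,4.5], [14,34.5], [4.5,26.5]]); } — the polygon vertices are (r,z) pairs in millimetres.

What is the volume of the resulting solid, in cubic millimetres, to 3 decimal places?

Volume = 3619.390 mm³

Profile (r,z), 4 vertices: (1,16) (5,4.5) (14,34.5) (4.5,26.5)
edge 0: (1,16)→(5,4.5)  cross = 1·4.5 − 5·16 = -75.5000; (r_i+r_j)·cross = 6·-75.5000 = -453.0000
edge 1: (5,4.5)→(14,34.5)  cross = 5·34.5 − 14·4.5 = 109.5000; (r_i+r_j)·cross = 19·109.5000 = 2080.5000
edge 2: (14,34.5)→(4.5,26.5)  cross = 14·26.5 − 4.5·34.5 = 215.7500; (r_i+r_j)·cross = 18.5·215.7500 = 3991.3750
edge 3: (4.5,26.5)→(1,16)  cross = 4.5·16 − 1·26.5 = 45.5000; (r_i+r_j)·cross = 5.5·45.5000 = 250.2500
Σcross = 295.2500 → A = |Σcross|/2 = 147.6250 mm²
Σ(r_i+r_j)·cross = 5869.1250 → first moment M = |Σ|/6 = 978.1875
R_c = M/A = 978.1875/147.6250 = 6.6262 mm
θ = 212° = 3.700098 rad
V = θ·R_c·A = 3.700098·6.6262·147.6250 = 3619.390 mm³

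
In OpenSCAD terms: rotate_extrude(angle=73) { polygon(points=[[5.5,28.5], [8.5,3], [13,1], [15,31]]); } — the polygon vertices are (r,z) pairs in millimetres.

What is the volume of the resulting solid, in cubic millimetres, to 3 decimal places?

Volume = 2615.336 mm³

Profile (r,z), 4 vertices: (5.5,28.5) (8.5,3) (13,1) (15,31)
edge 0: (5.5,28.5)→(8.5,3)  cross = 5.5·3 − 8.5·28.5 = -225.7500; (r_i+r_j)·cross = 14·-225.7500 = -3160.5000
edge 1: (8.5,3)→(13,1)  cross = 8.5·1 − 13·3 = -30.5000; (r_i+r_j)·cross = 21.5·-30.5000 = -655.7500
edge 2: (13,1)→(15,31)  cross = 13·31 − 15·1 = 388.0000; (r_i+r_j)·cross = 28·388.0000 = 10864.0000
edge 3: (15,31)→(5.5,28.5)  cross = 15·28.5 − 5.5·31 = 257.0000; (r_i+r_j)·cross = 20.5·257.0000 = 5268.5000
Σcross = 388.7500 → A = |Σcross|/2 = 194.3750 mm²
Σ(r_i+r_j)·cross = 12316.2500 → first moment M = |Σ|/6 = 2052.7083
R_c = M/A = 2052.7083/194.3750 = 10.5606 mm
θ = 73° = 1.274090 rad
V = θ·R_c·A = 1.274090·10.5606·194.3750 = 2615.336 mm³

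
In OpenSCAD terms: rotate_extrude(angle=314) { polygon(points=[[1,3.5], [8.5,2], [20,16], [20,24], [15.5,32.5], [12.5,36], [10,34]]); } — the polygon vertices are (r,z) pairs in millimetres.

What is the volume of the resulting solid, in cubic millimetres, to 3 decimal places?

Profile (r,z), 7 vertices: (1,3.5) (8.5,2) (20,16) (20,24) (15.5,32.5) (12.5,36) (10,34)
edge 0: (1,3.5)→(8.5,2)  cross = 1·2 − 8.5·3.5 = -27.7500; (r_i+r_j)·cross = 9.5·-27.7500 = -263.6250
edge 1: (8.5,2)→(20,16)  cross = 8.5·16 − 20·2 = 96.0000; (r_i+r_j)·cross = 28.5·96.0000 = 2736.0000
edge 2: (20,16)→(20,24)  cross = 20·24 − 20·16 = 160.0000; (r_i+r_j)·cross = 40·160.0000 = 6400.0000
edge 3: (20,24)→(15.5,32.5)  cross = 20·32.5 − 15.5·24 = 278.0000; (r_i+r_j)·cross = 35.5·278.0000 = 9869.0000
edge 4: (15.5,32.5)→(12.5,36)  cross = 15.5·36 − 12.5·32.5 = 151.7500; (r_i+r_j)·cross = 28·151.7500 = 4249.0000
edge 5: (12.5,36)→(10,34)  cross = 12.5·34 − 10·36 = 65.0000; (r_i+r_j)·cross = 22.5·65.0000 = 1462.5000
edge 6: (10,34)→(1,3.5)  cross = 10·3.5 − 1·34 = 1.0000; (r_i+r_j)·cross = 11·1.0000 = 11.0000
Σcross = 724.0000 → A = |Σcross|/2 = 362.0000 mm²
Σ(r_i+r_j)·cross = 24463.8750 → first moment M = |Σ|/6 = 4077.3125
R_c = M/A = 4077.3125/362.0000 = 11.2633 mm
θ = 314° = 5.480334 rad
V = θ·R_c·A = 5.480334·11.2633·362.0000 = 22345.034 mm³

Volume = 22345.034 mm³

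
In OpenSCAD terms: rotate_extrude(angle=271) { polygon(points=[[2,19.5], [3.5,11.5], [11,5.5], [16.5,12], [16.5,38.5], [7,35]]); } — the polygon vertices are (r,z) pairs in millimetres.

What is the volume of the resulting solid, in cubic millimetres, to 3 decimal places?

Volume = 17024.377 mm³

Profile (r,z), 6 vertices: (2,19.5) (3.5,11.5) (11,5.5) (16.5,12) (16.5,38.5) (7,35)
edge 0: (2,19.5)→(3.5,11.5)  cross = 2·11.5 − 3.5·19.5 = -45.2500; (r_i+r_j)·cross = 5.5·-45.2500 = -248.8750
edge 1: (3.5,11.5)→(11,5.5)  cross = 3.5·5.5 − 11·11.5 = -107.2500; (r_i+r_j)·cross = 14.5·-107.2500 = -1555.1250
edge 2: (11,5.5)→(16.5,12)  cross = 11·12 − 16.5·5.5 = 41.2500; (r_i+r_j)·cross = 27.5·41.2500 = 1134.3750
edge 3: (16.5,12)→(16.5,38.5)  cross = 16.5·38.5 − 16.5·12 = 437.2500; (r_i+r_j)·cross = 33·437.2500 = 14429.2500
edge 4: (16.5,38.5)→(7,35)  cross = 16.5·35 − 7·38.5 = 308.0000; (r_i+r_j)·cross = 23.5·308.0000 = 7238.0000
edge 5: (7,35)→(2,19.5)  cross = 7·19.5 − 2·35 = 66.5000; (r_i+r_j)·cross = 9·66.5000 = 598.5000
Σcross = 700.5000 → A = |Σcross|/2 = 350.2500 mm²
Σ(r_i+r_j)·cross = 21596.1250 → first moment M = |Σ|/6 = 3599.3542
R_c = M/A = 3599.3542/350.2500 = 10.2765 mm
θ = 271° = 4.729842 rad
V = θ·R_c·A = 4.729842·10.2765·350.2500 = 17024.377 mm³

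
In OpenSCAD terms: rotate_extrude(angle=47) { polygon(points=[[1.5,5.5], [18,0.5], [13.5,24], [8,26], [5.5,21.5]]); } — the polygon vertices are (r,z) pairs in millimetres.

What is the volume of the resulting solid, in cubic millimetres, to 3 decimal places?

Profile (r,z), 5 vertices: (1.5,5.5) (18,0.5) (13.5,24) (8,26) (5.5,21.5)
edge 0: (1.5,5.5)→(18,0.5)  cross = 1.5·0.5 − 18·5.5 = -98.2500; (r_i+r_j)·cross = 19.5·-98.2500 = -1915.8750
edge 1: (18,0.5)→(13.5,24)  cross = 18·24 − 13.5·0.5 = 425.2500; (r_i+r_j)·cross = 31.5·425.2500 = 13395.3750
edge 2: (13.5,24)→(8,26)  cross = 13.5·26 − 8·24 = 159.0000; (r_i+r_j)·cross = 21.5·159.0000 = 3418.5000
edge 3: (8,26)→(5.5,21.5)  cross = 8·21.5 − 5.5·26 = 29.0000; (r_i+r_j)·cross = 13.5·29.0000 = 391.5000
edge 4: (5.5,21.5)→(1.5,5.5)  cross = 5.5·5.5 − 1.5·21.5 = -2.0000; (r_i+r_j)·cross = 7·-2.0000 = -14.0000
Σcross = 513.0000 → A = |Σcross|/2 = 256.5000 mm²
Σ(r_i+r_j)·cross = 15275.5000 → first moment M = |Σ|/6 = 2545.9167
R_c = M/A = 2545.9167/256.5000 = 9.9256 mm
θ = 47° = 0.820305 rad
V = θ·R_c·A = 0.820305·9.9256·256.5000 = 2088.428 mm³

Volume = 2088.428 mm³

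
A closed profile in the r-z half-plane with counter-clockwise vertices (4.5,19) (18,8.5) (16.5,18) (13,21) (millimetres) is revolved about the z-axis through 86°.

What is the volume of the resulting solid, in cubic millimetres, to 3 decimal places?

Volume = 1374.025 mm³

Profile (r,z), 4 vertices: (4.5,19) (18,8.5) (16.5,18) (13,21)
edge 0: (4.5,19)→(18,8.5)  cross = 4.5·8.5 − 18·19 = -303.7500; (r_i+r_j)·cross = 22.5·-303.7500 = -6834.3750
edge 1: (18,8.5)→(16.5,18)  cross = 18·18 − 16.5·8.5 = 183.7500; (r_i+r_j)·cross = 34.5·183.7500 = 6339.3750
edge 2: (16.5,18)→(13,21)  cross = 16.5·21 − 13·18 = 112.5000; (r_i+r_j)·cross = 29.5·112.5000 = 3318.7500
edge 3: (13,21)→(4.5,19)  cross = 13·19 − 4.5·21 = 152.5000; (r_i+r_j)·cross = 17.5·152.5000 = 2668.7500
Σcross = 145.0000 → A = |Σcross|/2 = 72.5000 mm²
Σ(r_i+r_j)·cross = 5492.5000 → first moment M = |Σ|/6 = 915.4167
R_c = M/A = 915.4167/72.5000 = 12.6264 mm
θ = 86° = 1.500983 rad
V = θ·R_c·A = 1.500983·12.6264·72.5000 = 1374.025 mm³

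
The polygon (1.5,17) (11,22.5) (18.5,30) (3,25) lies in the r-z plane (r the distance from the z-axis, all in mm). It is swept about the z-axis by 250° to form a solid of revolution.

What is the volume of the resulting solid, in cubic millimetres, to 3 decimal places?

Profile (r,z), 4 vertices: (1.5,17) (11,22.5) (18.5,30) (3,25)
edge 0: (1.5,17)→(11,22.5)  cross = 1.5·22.5 − 11·17 = -153.2500; (r_i+r_j)·cross = 12.5·-153.2500 = -1915.6250
edge 1: (11,22.5)→(18.5,30)  cross = 11·30 − 18.5·22.5 = -86.2500; (r_i+r_j)·cross = 29.5·-86.2500 = -2544.3750
edge 2: (18.5,30)→(3,25)  cross = 18.5·25 − 3·30 = 372.5000; (r_i+r_j)·cross = 21.5·372.5000 = 8008.7500
edge 3: (3,25)→(1.5,17)  cross = 3·17 − 1.5·25 = 13.5000; (r_i+r_j)·cross = 4.5·13.5000 = 60.7500
Σcross = 146.5000 → A = |Σcross|/2 = 73.2500 mm²
Σ(r_i+r_j)·cross = 3609.5000 → first moment M = |Σ|/6 = 601.5833
R_c = M/A = 601.5833/73.2500 = 8.2127 mm
θ = 250° = 4.363323 rad
V = θ·R_c·A = 4.363323·8.2127·73.2500 = 2624.902 mm³

Volume = 2624.902 mm³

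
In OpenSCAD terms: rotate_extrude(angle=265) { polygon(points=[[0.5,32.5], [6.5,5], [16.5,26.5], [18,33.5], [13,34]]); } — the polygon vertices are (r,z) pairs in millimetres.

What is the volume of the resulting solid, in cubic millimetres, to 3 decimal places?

Volume = 10916.927 mm³

Profile (r,z), 5 vertices: (0.5,32.5) (6.5,5) (16.5,26.5) (18,33.5) (13,34)
edge 0: (0.5,32.5)→(6.5,5)  cross = 0.5·5 − 6.5·32.5 = -208.7500; (r_i+r_j)·cross = 7·-208.7500 = -1461.2500
edge 1: (6.5,5)→(16.5,26.5)  cross = 6.5·26.5 − 16.5·5 = 89.7500; (r_i+r_j)·cross = 23·89.7500 = 2064.2500
edge 2: (16.5,26.5)→(18,33.5)  cross = 16.5·33.5 − 18·26.5 = 75.7500; (r_i+r_j)·cross = 34.5·75.7500 = 2613.3750
edge 3: (18,33.5)→(13,34)  cross = 18·34 − 13·33.5 = 176.5000; (r_i+r_j)·cross = 31·176.5000 = 5471.5000
edge 4: (13,34)→(0.5,32.5)  cross = 13·32.5 − 0.5·34 = 405.5000; (r_i+r_j)·cross = 13.5·405.5000 = 5474.2500
Σcross = 538.7500 → A = |Σcross|/2 = 269.3750 mm²
Σ(r_i+r_j)·cross = 14162.1250 → first moment M = |Σ|/6 = 2360.3542
R_c = M/A = 2360.3542/269.3750 = 8.7623 mm
θ = 265° = 4.625123 rad
V = θ·R_c·A = 4.625123·8.7623·269.3750 = 10916.927 mm³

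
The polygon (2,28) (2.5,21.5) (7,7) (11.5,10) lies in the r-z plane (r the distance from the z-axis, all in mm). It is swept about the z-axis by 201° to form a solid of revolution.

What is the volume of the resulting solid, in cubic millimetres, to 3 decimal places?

Profile (r,z), 4 vertices: (2,28) (2.5,21.5) (7,7) (11.5,10)
edge 0: (2,28)→(2.5,21.5)  cross = 2·21.5 − 2.5·28 = -27.0000; (r_i+r_j)·cross = 4.5·-27.0000 = -121.5000
edge 1: (2.5,21.5)→(7,7)  cross = 2.5·7 − 7·21.5 = -133.0000; (r_i+r_j)·cross = 9.5·-133.0000 = -1263.5000
edge 2: (7,7)→(11.5,10)  cross = 7·10 − 11.5·7 = -10.5000; (r_i+r_j)·cross = 18.5·-10.5000 = -194.2500
edge 3: (11.5,10)→(2,28)  cross = 11.5·28 − 2·10 = 302.0000; (r_i+r_j)·cross = 13.5·302.0000 = 4077.0000
Σcross = 131.5000 → A = |Σcross|/2 = 65.7500 mm²
Σ(r_i+r_j)·cross = 2497.7500 → first moment M = |Σ|/6 = 416.2917
R_c = M/A = 416.2917/65.7500 = 6.3314 mm
θ = 201° = 3.508112 rad
V = θ·R_c·A = 3.508112·6.3314·65.7500 = 1460.398 mm³

Volume = 1460.398 mm³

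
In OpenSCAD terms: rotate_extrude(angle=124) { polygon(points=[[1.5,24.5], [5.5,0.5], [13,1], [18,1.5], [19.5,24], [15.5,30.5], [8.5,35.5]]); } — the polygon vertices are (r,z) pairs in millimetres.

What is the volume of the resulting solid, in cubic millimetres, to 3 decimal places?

Volume = 11009.823 mm³

Profile (r,z), 7 vertices: (1.5,24.5) (5.5,0.5) (13,1) (18,1.5) (19.5,24) (15.5,30.5) (8.5,35.5)
edge 0: (1.5,24.5)→(5.5,0.5)  cross = 1.5·0.5 − 5.5·24.5 = -134.0000; (r_i+r_j)·cross = 7·-134.0000 = -938.0000
edge 1: (5.5,0.5)→(13,1)  cross = 5.5·1 − 13·0.5 = -1.0000; (r_i+r_j)·cross = 18.5·-1.0000 = -18.5000
edge 2: (13,1)→(18,1.5)  cross = 13·1.5 − 18·1 = 1.5000; (r_i+r_j)·cross = 31·1.5000 = 46.5000
edge 3: (18,1.5)→(19.5,24)  cross = 18·24 − 19.5·1.5 = 402.7500; (r_i+r_j)·cross = 37.5·402.7500 = 15103.1250
edge 4: (19.5,24)→(15.5,30.5)  cross = 19.5·30.5 − 15.5·24 = 222.7500; (r_i+r_j)·cross = 35·222.7500 = 7796.2500
edge 5: (15.5,30.5)→(8.5,35.5)  cross = 15.5·35.5 − 8.5·30.5 = 291.0000; (r_i+r_j)·cross = 24·291.0000 = 6984.0000
edge 6: (8.5,35.5)→(1.5,24.5)  cross = 8.5·24.5 − 1.5·35.5 = 155.0000; (r_i+r_j)·cross = 10·155.0000 = 1550.0000
Σcross = 938.0000 → A = |Σcross|/2 = 469.0000 mm²
Σ(r_i+r_j)·cross = 30523.3750 → first moment M = |Σ|/6 = 5087.2292
R_c = M/A = 5087.2292/469.0000 = 10.8470 mm
θ = 124° = 2.164208 rad
V = θ·R_c·A = 2.164208·10.8470·469.0000 = 11009.823 mm³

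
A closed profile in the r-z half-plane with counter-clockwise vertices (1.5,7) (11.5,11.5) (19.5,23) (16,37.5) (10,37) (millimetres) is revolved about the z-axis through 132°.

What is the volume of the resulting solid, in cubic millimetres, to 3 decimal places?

Volume = 7345.249 mm³

Profile (r,z), 5 vertices: (1.5,7) (11.5,11.5) (19.5,23) (16,37.5) (10,37)
edge 0: (1.5,7)→(11.5,11.5)  cross = 1.5·11.5 − 11.5·7 = -63.2500; (r_i+r_j)·cross = 13·-63.2500 = -822.2500
edge 1: (11.5,11.5)→(19.5,23)  cross = 11.5·23 − 19.5·11.5 = 40.2500; (r_i+r_j)·cross = 31·40.2500 = 1247.7500
edge 2: (19.5,23)→(16,37.5)  cross = 19.5·37.5 − 16·23 = 363.2500; (r_i+r_j)·cross = 35.5·363.2500 = 12895.3750
edge 3: (16,37.5)→(10,37)  cross = 16·37 − 10·37.5 = 217.0000; (r_i+r_j)·cross = 26·217.0000 = 5642.0000
edge 4: (10,37)→(1.5,7)  cross = 10·7 − 1.5·37 = 14.5000; (r_i+r_j)·cross = 11.5·14.5000 = 166.7500
Σcross = 571.7500 → A = |Σcross|/2 = 285.8750 mm²
Σ(r_i+r_j)·cross = 19129.6250 → first moment M = |Σ|/6 = 3188.2708
R_c = M/A = 3188.2708/285.8750 = 11.1527 mm
θ = 132° = 2.303835 rad
V = θ·R_c·A = 2.303835·11.1527·285.8750 = 7345.249 mm³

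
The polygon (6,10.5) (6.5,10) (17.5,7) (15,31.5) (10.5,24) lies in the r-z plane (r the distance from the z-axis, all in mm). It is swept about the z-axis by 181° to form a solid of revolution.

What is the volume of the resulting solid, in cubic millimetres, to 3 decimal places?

Volume = 6044.834 mm³

Profile (r,z), 5 vertices: (6,10.5) (6.5,10) (17.5,7) (15,31.5) (10.5,24)
edge 0: (6,10.5)→(6.5,10)  cross = 6·10 − 6.5·10.5 = -8.2500; (r_i+r_j)·cross = 12.5·-8.2500 = -103.1250
edge 1: (6.5,10)→(17.5,7)  cross = 6.5·7 − 17.5·10 = -129.5000; (r_i+r_j)·cross = 24·-129.5000 = -3108.0000
edge 2: (17.5,7)→(15,31.5)  cross = 17.5·31.5 − 15·7 = 446.2500; (r_i+r_j)·cross = 32.5·446.2500 = 14503.1250
edge 3: (15,31.5)→(10.5,24)  cross = 15·24 − 10.5·31.5 = 29.2500; (r_i+r_j)·cross = 25.5·29.2500 = 745.8750
edge 4: (10.5,24)→(6,10.5)  cross = 10.5·10.5 − 6·24 = -33.7500; (r_i+r_j)·cross = 16.5·-33.7500 = -556.8750
Σcross = 304.0000 → A = |Σcross|/2 = 152.0000 mm²
Σ(r_i+r_j)·cross = 11481.0000 → first moment M = |Σ|/6 = 1913.5000
R_c = M/A = 1913.5000/152.0000 = 12.5888 mm
θ = 181° = 3.159046 rad
V = θ·R_c·A = 3.159046·12.5888·152.0000 = 6044.834 mm³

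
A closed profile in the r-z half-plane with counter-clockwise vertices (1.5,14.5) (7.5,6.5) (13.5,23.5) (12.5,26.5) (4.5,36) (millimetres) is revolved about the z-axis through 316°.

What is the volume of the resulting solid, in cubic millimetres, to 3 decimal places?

Volume = 7649.409 mm³

Profile (r,z), 5 vertices: (1.5,14.5) (7.5,6.5) (13.5,23.5) (12.5,26.5) (4.5,36)
edge 0: (1.5,14.5)→(7.5,6.5)  cross = 1.5·6.5 − 7.5·14.5 = -99.0000; (r_i+r_j)·cross = 9·-99.0000 = -891.0000
edge 1: (7.5,6.5)→(13.5,23.5)  cross = 7.5·23.5 − 13.5·6.5 = 88.5000; (r_i+r_j)·cross = 21·88.5000 = 1858.5000
edge 2: (13.5,23.5)→(12.5,26.5)  cross = 13.5·26.5 − 12.5·23.5 = 64.0000; (r_i+r_j)·cross = 26·64.0000 = 1664.0000
edge 3: (12.5,26.5)→(4.5,36)  cross = 12.5·36 − 4.5·26.5 = 330.7500; (r_i+r_j)·cross = 17·330.7500 = 5622.7500
edge 4: (4.5,36)→(1.5,14.5)  cross = 4.5·14.5 − 1.5·36 = 11.2500; (r_i+r_j)·cross = 6·11.2500 = 67.5000
Σcross = 395.5000 → A = |Σcross|/2 = 197.7500 mm²
Σ(r_i+r_j)·cross = 8321.7500 → first moment M = |Σ|/6 = 1386.9583
R_c = M/A = 1386.9583/197.7500 = 7.0137 mm
θ = 316° = 5.515240 rad
V = θ·R_c·A = 5.515240·7.0137·197.7500 = 7649.409 mm³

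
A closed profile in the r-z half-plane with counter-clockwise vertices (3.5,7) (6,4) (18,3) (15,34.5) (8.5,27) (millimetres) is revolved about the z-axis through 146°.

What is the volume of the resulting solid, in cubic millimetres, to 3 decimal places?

Volume = 8346.194 mm³

Profile (r,z), 5 vertices: (3.5,7) (6,4) (18,3) (15,34.5) (8.5,27)
edge 0: (3.5,7)→(6,4)  cross = 3.5·4 − 6·7 = -28.0000; (r_i+r_j)·cross = 9.5·-28.0000 = -266.0000
edge 1: (6,4)→(18,3)  cross = 6·3 − 18·4 = -54.0000; (r_i+r_j)·cross = 24·-54.0000 = -1296.0000
edge 2: (18,3)→(15,34.5)  cross = 18·34.5 − 15·3 = 576.0000; (r_i+r_j)·cross = 33·576.0000 = 19008.0000
edge 3: (15,34.5)→(8.5,27)  cross = 15·27 − 8.5·34.5 = 111.7500; (r_i+r_j)·cross = 23.5·111.7500 = 2626.1250
edge 4: (8.5,27)→(3.5,7)  cross = 8.5·7 − 3.5·27 = -35.0000; (r_i+r_j)·cross = 12·-35.0000 = -420.0000
Σcross = 570.7500 → A = |Σcross|/2 = 285.3750 mm²
Σ(r_i+r_j)·cross = 19652.1250 → first moment M = |Σ|/6 = 3275.3542
R_c = M/A = 3275.3542/285.3750 = 11.4774 mm
θ = 146° = 2.548181 rad
V = θ·R_c·A = 2.548181·11.4774·285.3750 = 8346.194 mm³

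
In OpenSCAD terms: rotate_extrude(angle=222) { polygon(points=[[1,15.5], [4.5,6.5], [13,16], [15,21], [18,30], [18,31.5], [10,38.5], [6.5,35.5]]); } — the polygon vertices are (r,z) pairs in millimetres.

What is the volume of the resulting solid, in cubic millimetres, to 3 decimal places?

Profile (r,z), 8 vertices: (1,15.5) (4.5,6.5) (13,16) (15,21) (18,30) (18,31.5) (10,38.5) (6.5,35.5)
edge 0: (1,15.5)→(4.5,6.5)  cross = 1·6.5 − 4.5·15.5 = -63.2500; (r_i+r_j)·cross = 5.5·-63.2500 = -347.8750
edge 1: (4.5,6.5)→(13,16)  cross = 4.5·16 − 13·6.5 = -12.5000; (r_i+r_j)·cross = 17.5·-12.5000 = -218.7500
edge 2: (13,16)→(15,21)  cross = 13·21 − 15·16 = 33.0000; (r_i+r_j)·cross = 28·33.0000 = 924.0000
edge 3: (15,21)→(18,30)  cross = 15·30 − 18·21 = 72.0000; (r_i+r_j)·cross = 33·72.0000 = 2376.0000
edge 4: (18,30)→(18,31.5)  cross = 18·31.5 − 18·30 = 27.0000; (r_i+r_j)·cross = 36·27.0000 = 972.0000
edge 5: (18,31.5)→(10,38.5)  cross = 18·38.5 − 10·31.5 = 378.0000; (r_i+r_j)·cross = 28·378.0000 = 10584.0000
edge 6: (10,38.5)→(6.5,35.5)  cross = 10·35.5 − 6.5·38.5 = 104.7500; (r_i+r_j)·cross = 16.5·104.7500 = 1728.3750
edge 7: (6.5,35.5)→(1,15.5)  cross = 6.5·15.5 − 1·35.5 = 65.2500; (r_i+r_j)·cross = 7.5·65.2500 = 489.3750
Σcross = 604.2500 → A = |Σcross|/2 = 302.1250 mm²
Σ(r_i+r_j)·cross = 16507.1250 → first moment M = |Σ|/6 = 2751.1875
R_c = M/A = 2751.1875/302.1250 = 9.1061 mm
θ = 222° = 3.874631 rad
V = θ·R_c·A = 3.874631·9.1061·302.1250 = 10659.836 mm³

Volume = 10659.836 mm³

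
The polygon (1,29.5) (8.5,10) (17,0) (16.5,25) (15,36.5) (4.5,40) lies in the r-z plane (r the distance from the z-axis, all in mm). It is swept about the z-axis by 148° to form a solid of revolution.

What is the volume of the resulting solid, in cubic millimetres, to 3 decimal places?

Volume = 10238.066 mm³

Profile (r,z), 6 vertices: (1,29.5) (8.5,10) (17,0) (16.5,25) (15,36.5) (4.5,40)
edge 0: (1,29.5)→(8.5,10)  cross = 1·10 − 8.5·29.5 = -240.7500; (r_i+r_j)·cross = 9.5·-240.7500 = -2287.1250
edge 1: (8.5,10)→(17,0)  cross = 8.5·0 − 17·10 = -170.0000; (r_i+r_j)·cross = 25.5·-170.0000 = -4335.0000
edge 2: (17,0)→(16.5,25)  cross = 17·25 − 16.5·0 = 425.0000; (r_i+r_j)·cross = 33.5·425.0000 = 14237.5000
edge 3: (16.5,25)→(15,36.5)  cross = 16.5·36.5 − 15·25 = 227.2500; (r_i+r_j)·cross = 31.5·227.2500 = 7158.3750
edge 4: (15,36.5)→(4.5,40)  cross = 15·40 − 4.5·36.5 = 435.7500; (r_i+r_j)·cross = 19.5·435.7500 = 8497.1250
edge 5: (4.5,40)→(1,29.5)  cross = 4.5·29.5 − 1·40 = 92.7500; (r_i+r_j)·cross = 5.5·92.7500 = 510.1250
Σcross = 770.0000 → A = |Σcross|/2 = 385.0000 mm²
Σ(r_i+r_j)·cross = 23781.0000 → first moment M = |Σ|/6 = 3963.5000
R_c = M/A = 3963.5000/385.0000 = 10.2948 mm
θ = 148° = 2.583087 rad
V = θ·R_c·A = 2.583087·10.2948·385.0000 = 10238.066 mm³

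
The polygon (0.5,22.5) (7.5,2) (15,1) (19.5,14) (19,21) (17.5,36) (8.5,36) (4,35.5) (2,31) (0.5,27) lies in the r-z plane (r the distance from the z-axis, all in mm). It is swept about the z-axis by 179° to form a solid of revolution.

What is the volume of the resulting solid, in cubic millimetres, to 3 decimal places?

Volume = 16979.112 mm³

Profile (r,z), 10 vertices: (0.5,22.5) (7.5,2) (15,1) (19.5,14) (19,21) (17.5,36) (8.5,36) (4,35.5) (2,31) (0.5,27)
edge 0: (0.5,22.5)→(7.5,2)  cross = 0.5·2 − 7.5·22.5 = -167.7500; (r_i+r_j)·cross = 8·-167.7500 = -1342.0000
edge 1: (7.5,2)→(15,1)  cross = 7.5·1 − 15·2 = -22.5000; (r_i+r_j)·cross = 22.5·-22.5000 = -506.2500
edge 2: (15,1)→(19.5,14)  cross = 15·14 − 19.5·1 = 190.5000; (r_i+r_j)·cross = 34.5·190.5000 = 6572.2500
edge 3: (19.5,14)→(19,21)  cross = 19.5·21 − 19·14 = 143.5000; (r_i+r_j)·cross = 38.5·143.5000 = 5524.7500
edge 4: (19,21)→(17.5,36)  cross = 19·36 − 17.5·21 = 316.5000; (r_i+r_j)·cross = 36.5·316.5000 = 11552.2500
edge 5: (17.5,36)→(8.5,36)  cross = 17.5·36 − 8.5·36 = 324.0000; (r_i+r_j)·cross = 26·324.0000 = 8424.0000
edge 6: (8.5,36)→(4,35.5)  cross = 8.5·35.5 − 4·36 = 157.7500; (r_i+r_j)·cross = 12.5·157.7500 = 1971.8750
edge 7: (4,35.5)→(2,31)  cross = 4·31 − 2·35.5 = 53.0000; (r_i+r_j)·cross = 6·53.0000 = 318.0000
edge 8: (2,31)→(0.5,27)  cross = 2·27 − 0.5·31 = 38.5000; (r_i+r_j)·cross = 2.5·38.5000 = 96.2500
edge 9: (0.5,27)→(0.5,22.5)  cross = 0.5·22.5 − 0.5·27 = -2.2500; (r_i+r_j)·cross = 1·-2.2500 = -2.2500
Σcross = 1031.2500 → A = |Σcross|/2 = 515.6250 mm²
Σ(r_i+r_j)·cross = 32608.8750 → first moment M = |Σ|/6 = 5434.8125
R_c = M/A = 5434.8125/515.6250 = 10.5402 mm
θ = 179° = 3.124139 rad
V = θ·R_c·A = 3.124139·10.5402·515.6250 = 16979.112 mm³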